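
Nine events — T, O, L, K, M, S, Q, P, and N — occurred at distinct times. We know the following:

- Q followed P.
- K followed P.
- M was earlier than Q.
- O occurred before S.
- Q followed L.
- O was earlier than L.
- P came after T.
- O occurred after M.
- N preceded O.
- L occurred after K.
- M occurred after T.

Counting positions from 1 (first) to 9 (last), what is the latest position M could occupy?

M must come before L, O, Q, and S — 4 events forced after it.
Everything else can be placed before M in some valid order, so M can sit as late as position 9 − 4 = 5.

5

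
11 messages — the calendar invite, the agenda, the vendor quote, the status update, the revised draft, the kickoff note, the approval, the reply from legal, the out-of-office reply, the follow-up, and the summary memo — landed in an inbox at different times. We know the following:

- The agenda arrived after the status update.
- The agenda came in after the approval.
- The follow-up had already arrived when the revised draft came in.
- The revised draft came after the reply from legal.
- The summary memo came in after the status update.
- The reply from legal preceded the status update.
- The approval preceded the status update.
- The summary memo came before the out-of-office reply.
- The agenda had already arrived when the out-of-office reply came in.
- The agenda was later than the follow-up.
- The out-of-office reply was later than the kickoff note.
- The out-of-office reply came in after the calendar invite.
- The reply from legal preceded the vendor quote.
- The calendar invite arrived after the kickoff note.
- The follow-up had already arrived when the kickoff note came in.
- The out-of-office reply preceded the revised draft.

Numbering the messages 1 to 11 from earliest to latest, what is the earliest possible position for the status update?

The approval and the reply from legal must both come before the status update — 2 forced predecessors.
Nothing else is forced ahead of the status update, so its earliest slot is position 2 + 1 = 3.

3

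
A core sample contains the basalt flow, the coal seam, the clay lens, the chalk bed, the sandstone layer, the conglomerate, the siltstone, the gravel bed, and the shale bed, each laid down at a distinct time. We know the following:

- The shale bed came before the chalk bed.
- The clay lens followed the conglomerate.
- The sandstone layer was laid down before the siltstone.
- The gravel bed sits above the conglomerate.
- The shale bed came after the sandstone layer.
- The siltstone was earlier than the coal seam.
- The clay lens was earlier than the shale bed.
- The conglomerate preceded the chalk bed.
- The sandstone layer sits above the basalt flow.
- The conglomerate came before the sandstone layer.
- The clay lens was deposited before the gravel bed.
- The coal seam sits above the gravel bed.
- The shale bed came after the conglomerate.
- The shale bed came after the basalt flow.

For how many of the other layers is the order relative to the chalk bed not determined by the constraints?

Forced before the chalk bed: the basalt flow, the clay lens, the conglomerate, the sandstone layer, and the shale bed.
That leaves the coal seam, the gravel bed, and the siltstone with no forced order relative to the chalk bed — 3.

3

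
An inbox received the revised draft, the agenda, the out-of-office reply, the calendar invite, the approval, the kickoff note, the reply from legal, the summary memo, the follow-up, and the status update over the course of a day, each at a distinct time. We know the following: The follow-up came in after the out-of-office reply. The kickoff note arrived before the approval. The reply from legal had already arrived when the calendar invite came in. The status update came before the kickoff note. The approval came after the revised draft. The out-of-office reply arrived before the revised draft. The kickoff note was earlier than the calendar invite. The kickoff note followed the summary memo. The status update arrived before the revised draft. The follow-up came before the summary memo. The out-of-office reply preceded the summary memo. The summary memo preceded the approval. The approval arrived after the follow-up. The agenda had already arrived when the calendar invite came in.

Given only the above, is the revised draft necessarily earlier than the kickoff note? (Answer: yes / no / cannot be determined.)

No chain of stated constraints runs from the revised draft to the kickoff note, and none runs from the kickoff note to the revised draft either.
So the relative order of the revised draft and the kickoff note is not fixed by the given facts.

cannot be determined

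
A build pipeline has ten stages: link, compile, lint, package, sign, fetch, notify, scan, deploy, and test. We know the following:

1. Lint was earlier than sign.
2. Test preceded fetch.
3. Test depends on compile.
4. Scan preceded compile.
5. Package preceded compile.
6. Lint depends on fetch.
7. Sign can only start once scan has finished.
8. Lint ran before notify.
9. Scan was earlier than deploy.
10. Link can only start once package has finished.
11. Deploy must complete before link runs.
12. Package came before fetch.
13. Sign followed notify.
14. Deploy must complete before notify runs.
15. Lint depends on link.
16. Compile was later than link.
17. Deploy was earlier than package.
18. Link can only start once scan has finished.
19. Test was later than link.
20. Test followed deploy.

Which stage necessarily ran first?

scan

Scan has a chain of constraints placing it before every other stage, so scan must be first.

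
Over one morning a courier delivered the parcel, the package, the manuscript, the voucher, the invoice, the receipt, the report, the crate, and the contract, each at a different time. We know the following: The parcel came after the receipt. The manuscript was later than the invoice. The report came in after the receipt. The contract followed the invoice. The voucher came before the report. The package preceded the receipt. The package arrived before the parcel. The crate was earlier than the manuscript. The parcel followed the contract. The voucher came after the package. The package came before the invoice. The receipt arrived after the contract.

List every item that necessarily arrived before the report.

Directly stated before the report: the receipt and the voucher.
The contract reaches the report via the contract → the receipt → the report.
The invoice reaches the report via the invoice → the contract → the receipt → the report.
The package reaches the report via the package → the voucher → the report.
No chain forces the crate (or any of the others) ahead of the report.

the contract, the invoice, the package, the receipt, the voucher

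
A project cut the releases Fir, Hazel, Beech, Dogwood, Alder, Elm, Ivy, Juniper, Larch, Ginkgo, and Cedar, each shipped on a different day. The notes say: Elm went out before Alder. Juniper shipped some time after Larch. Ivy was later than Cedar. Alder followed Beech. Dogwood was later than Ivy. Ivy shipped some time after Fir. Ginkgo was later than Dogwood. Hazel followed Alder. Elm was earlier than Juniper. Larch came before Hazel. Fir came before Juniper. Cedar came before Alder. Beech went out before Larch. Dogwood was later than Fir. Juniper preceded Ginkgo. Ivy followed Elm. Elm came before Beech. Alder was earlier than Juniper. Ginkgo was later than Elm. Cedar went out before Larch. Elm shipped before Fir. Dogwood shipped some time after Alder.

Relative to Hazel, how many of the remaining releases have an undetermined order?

5

Forced before Hazel: Alder, Beech, Cedar, Elm, and Larch.
That leaves Dogwood, Fir, Ginkgo, Ivy, and Juniper with no forced order relative to Hazel — 5.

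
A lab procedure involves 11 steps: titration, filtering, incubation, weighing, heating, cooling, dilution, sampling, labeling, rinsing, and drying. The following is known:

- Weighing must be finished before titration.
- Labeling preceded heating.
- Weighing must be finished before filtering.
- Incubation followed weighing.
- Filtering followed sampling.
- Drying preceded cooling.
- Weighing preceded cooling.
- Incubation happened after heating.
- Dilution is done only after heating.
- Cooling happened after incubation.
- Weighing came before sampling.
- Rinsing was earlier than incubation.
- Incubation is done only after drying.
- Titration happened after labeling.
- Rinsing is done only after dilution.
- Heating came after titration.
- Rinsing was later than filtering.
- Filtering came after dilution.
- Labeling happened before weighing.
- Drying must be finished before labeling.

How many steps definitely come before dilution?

Directly stated before dilution: heating.
Drying reaches dilution via drying → labeling → heating → dilution.
Labeling reaches dilution via labeling → heating → dilution.
Titration reaches dilution via titration → heating → dilution.
Likewise weighing reaches dilution by chaining the stated constraints.
That's drying, heating, labeling, titration, and weighing — 5 in all.

5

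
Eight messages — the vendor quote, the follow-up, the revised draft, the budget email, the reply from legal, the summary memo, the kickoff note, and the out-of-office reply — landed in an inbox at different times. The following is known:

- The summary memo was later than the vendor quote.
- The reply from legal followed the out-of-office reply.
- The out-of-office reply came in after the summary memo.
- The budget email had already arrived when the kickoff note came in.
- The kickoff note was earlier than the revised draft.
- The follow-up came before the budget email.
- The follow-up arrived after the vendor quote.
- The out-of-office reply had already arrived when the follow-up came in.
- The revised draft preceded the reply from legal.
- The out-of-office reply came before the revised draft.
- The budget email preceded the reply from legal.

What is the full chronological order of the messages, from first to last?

The constraints fix every adjacent pair, so only one ordering works:
the vendor quote → the summary memo → the out-of-office reply → the follow-up → the budget email → the kickoff note → the revised draft → the reply from legal.

the vendor quote, the summary memo, the out-of-office reply, the follow-up, the budget email, the kickoff note, the revised draft, the reply from legal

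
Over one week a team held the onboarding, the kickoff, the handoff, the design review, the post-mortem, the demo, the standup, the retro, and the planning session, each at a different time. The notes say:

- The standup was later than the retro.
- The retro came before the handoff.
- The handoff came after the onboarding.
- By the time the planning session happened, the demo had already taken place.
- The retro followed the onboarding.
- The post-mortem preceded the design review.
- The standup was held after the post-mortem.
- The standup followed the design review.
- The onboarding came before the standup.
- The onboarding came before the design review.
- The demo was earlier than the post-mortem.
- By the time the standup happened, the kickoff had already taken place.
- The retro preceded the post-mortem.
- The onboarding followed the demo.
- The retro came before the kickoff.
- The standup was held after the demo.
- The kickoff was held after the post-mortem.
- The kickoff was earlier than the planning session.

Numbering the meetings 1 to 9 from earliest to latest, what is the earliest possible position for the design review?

The demo, the onboarding, the post-mortem, and the retro must all come before the design review — 4 forced predecessors.
Nothing else is forced ahead of the design review, so its earliest slot is position 4 + 1 = 5.

5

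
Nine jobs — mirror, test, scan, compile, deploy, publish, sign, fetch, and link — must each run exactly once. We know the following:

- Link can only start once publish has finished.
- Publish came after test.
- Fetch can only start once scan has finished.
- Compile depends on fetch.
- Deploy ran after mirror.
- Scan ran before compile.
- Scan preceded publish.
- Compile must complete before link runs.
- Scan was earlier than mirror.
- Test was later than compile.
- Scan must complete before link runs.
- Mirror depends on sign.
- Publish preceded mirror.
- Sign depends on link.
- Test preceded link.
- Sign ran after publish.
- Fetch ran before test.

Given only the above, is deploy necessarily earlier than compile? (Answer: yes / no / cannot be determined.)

no

Tracing the constraints gives compile → link → sign → mirror → deploy, so compile must come before deploy.
That means deploy cannot be before compile.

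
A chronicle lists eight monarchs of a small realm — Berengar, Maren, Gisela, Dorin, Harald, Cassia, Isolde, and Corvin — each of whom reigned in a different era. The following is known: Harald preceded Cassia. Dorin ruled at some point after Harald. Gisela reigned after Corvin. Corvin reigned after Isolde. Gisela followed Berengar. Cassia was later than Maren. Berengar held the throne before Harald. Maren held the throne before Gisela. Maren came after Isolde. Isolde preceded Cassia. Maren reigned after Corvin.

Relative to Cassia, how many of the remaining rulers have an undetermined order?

2

Forced before Cassia: Berengar, Corvin, Harald, Isolde, and Maren.
That leaves Dorin and Gisela with no forced order relative to Cassia — 2.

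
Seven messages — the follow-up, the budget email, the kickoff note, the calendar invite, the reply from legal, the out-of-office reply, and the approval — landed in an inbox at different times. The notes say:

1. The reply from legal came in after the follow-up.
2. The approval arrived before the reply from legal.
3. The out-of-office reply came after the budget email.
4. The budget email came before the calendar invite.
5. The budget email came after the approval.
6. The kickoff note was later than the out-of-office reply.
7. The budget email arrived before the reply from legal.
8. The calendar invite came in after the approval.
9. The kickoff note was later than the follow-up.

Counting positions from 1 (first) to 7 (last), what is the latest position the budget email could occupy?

The budget email must come before the calendar invite, the kickoff note, the out-of-office reply, and the reply from legal — 4 messages forced after it.
Everything else can be placed before the budget email in some valid order, so the budget email can sit as late as position 7 − 4 = 3.

3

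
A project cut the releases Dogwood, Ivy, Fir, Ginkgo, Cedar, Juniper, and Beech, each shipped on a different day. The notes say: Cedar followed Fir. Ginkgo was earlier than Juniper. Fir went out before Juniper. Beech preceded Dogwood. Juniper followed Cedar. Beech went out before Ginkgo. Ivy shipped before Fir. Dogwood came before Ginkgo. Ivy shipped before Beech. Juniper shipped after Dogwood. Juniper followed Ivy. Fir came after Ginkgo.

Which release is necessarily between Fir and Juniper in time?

Tracing the constraints gives Fir → Cedar → Juniper, so Cedar sits after Fir and before Juniper.
No other release is forced both after Fir and before Juniper.

Cedar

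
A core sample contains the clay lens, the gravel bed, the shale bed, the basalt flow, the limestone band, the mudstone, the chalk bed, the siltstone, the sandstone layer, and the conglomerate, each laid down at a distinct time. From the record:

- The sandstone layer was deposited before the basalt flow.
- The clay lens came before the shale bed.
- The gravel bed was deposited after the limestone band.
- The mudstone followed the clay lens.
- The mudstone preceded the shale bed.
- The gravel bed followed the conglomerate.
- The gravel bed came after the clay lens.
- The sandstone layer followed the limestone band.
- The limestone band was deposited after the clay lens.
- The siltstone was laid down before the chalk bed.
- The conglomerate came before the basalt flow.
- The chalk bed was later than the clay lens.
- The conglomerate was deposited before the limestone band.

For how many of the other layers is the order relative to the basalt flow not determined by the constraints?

Forced before the basalt flow: the clay lens, the conglomerate, the limestone band, and the sandstone layer.
That leaves the chalk bed, the gravel bed, the mudstone, the shale bed, and the siltstone with no forced order relative to the basalt flow — 5.

5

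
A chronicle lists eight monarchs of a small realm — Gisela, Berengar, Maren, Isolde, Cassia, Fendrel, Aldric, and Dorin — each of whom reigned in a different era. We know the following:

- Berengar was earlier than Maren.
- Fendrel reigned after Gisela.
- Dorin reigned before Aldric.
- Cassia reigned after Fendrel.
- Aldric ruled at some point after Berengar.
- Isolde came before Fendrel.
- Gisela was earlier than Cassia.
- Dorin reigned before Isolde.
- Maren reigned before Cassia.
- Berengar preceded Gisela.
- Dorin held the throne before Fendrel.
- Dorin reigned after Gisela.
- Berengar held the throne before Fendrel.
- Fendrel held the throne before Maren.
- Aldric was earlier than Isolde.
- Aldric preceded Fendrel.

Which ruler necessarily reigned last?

Every other ruler has a chain of constraints placing them before Cassia, so Cassia is last.

Cassia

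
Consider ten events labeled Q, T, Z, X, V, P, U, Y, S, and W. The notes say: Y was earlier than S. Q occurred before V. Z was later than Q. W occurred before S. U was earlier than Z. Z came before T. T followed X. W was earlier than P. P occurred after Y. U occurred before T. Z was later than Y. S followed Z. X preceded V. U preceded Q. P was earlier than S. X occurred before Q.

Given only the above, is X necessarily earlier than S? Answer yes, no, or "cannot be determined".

Chain the constraints: X → Q → Z → S. Each link is directly stated, so X comes before S.

yes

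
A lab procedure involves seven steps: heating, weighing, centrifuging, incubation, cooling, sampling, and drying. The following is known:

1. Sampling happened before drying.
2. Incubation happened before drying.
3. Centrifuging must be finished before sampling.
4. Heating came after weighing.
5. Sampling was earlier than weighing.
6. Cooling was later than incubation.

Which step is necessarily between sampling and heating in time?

Tracing the constraints gives sampling → weighing → heating, so weighing sits after sampling and before heating.
No other step is forced both after sampling and before heating.

weighing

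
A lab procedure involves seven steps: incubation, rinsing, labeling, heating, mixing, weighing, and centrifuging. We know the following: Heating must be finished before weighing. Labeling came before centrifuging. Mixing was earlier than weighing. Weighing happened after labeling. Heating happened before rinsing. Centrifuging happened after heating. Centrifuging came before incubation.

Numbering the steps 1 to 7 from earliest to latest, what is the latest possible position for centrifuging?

Centrifuging must come before incubation — 1 step forced after it.
Everything else can be placed before centrifuging in some valid order, so centrifuging can sit as late as position 7 − 1 = 6.

6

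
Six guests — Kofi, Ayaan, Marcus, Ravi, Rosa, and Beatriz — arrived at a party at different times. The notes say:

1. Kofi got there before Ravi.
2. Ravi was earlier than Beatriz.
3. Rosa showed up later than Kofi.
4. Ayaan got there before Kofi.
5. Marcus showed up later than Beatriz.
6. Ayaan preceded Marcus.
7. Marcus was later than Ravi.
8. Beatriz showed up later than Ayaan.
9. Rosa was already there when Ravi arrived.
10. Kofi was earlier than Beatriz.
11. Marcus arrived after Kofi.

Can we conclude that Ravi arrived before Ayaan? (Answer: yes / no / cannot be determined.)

Tracing the constraints gives Ayaan → Kofi → Ravi, so Ayaan must come before Ravi.
That means Ravi cannot be before Ayaan.

no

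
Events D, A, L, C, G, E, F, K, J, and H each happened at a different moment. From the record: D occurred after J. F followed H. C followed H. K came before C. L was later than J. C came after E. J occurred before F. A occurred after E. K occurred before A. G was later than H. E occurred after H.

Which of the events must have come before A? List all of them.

E, H, K

Directly stated before A: E and K.
H reaches A via H → E → A.
No chain forces C (or any of the others) ahead of A.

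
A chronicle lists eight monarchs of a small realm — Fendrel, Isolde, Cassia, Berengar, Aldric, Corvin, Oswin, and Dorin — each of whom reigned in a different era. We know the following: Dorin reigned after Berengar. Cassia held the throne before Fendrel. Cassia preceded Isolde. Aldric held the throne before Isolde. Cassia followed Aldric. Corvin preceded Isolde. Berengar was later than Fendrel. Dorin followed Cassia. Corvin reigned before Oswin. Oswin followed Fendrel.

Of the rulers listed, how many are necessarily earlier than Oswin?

4

Directly stated before Oswin: Corvin and Fendrel.
Aldric reaches Oswin via Aldric → Cassia → Fendrel → Oswin.
Cassia reaches Oswin via Cassia → Fendrel → Oswin.
That's Aldric, Cassia, Corvin, and Fendrel — 4 in all.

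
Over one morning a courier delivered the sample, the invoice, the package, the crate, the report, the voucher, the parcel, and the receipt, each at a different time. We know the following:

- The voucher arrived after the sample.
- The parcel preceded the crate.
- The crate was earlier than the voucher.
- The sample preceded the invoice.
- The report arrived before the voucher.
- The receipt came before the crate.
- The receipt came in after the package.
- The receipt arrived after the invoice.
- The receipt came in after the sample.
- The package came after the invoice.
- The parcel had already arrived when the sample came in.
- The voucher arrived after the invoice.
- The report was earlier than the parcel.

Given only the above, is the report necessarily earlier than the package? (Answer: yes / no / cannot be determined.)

Chain the constraints: the report → the parcel → the sample → the invoice → the package. Each link is directly stated, so the report comes before the package.

yes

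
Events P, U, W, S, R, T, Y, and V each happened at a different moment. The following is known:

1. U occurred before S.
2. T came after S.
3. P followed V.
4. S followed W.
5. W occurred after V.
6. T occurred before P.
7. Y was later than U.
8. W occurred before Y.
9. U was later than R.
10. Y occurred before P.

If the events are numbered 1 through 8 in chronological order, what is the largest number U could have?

U must come before P, S, T, and Y — 4 events forced after it.
Everything else can be placed before U in some valid order, so U can sit as late as position 8 − 4 = 4.

4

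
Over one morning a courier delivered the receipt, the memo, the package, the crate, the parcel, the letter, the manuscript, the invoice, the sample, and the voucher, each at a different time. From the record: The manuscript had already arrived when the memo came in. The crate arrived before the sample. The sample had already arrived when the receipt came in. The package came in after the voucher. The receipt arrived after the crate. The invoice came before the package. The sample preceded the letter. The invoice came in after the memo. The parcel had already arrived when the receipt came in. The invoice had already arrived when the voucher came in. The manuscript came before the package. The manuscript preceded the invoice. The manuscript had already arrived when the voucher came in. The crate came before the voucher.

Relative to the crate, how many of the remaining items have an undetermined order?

Forced after the crate: the letter, the package, the receipt, the sample, and the voucher.
That leaves the invoice, the manuscript, the memo, and the parcel with no forced order relative to the crate — 4.

4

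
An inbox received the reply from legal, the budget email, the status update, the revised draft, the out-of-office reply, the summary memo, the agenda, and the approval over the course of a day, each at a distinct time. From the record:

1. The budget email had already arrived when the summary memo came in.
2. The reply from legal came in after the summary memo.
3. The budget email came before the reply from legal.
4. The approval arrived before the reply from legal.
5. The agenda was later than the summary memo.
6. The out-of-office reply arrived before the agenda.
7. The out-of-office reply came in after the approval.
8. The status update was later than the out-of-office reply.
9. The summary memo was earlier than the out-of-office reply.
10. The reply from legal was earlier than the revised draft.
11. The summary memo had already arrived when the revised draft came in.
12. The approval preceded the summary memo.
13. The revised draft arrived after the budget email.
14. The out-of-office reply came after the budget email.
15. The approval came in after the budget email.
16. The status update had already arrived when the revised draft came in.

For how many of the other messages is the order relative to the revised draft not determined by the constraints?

Forced before the revised draft: the approval, the budget email, the out-of-office reply, the reply from legal, the status update, and the summary memo.
That leaves the agenda with no forced order relative to the revised draft — 1.

1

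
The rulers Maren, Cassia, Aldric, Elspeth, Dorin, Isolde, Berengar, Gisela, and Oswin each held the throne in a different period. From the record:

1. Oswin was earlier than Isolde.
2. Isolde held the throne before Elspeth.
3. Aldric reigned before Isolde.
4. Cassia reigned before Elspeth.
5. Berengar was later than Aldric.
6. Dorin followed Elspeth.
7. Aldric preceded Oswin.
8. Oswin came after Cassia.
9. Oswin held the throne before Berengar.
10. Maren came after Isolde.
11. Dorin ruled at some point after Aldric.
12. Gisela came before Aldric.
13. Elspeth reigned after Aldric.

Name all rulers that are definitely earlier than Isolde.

Directly stated before Isolde: Aldric and Oswin.
Cassia reaches Isolde via Cassia → Oswin → Isolde.
Gisela reaches Isolde via Gisela → Aldric → Isolde.
No chain forces Dorin (or any of the others) ahead of Isolde.

Aldric, Cassia, Gisela, Oswin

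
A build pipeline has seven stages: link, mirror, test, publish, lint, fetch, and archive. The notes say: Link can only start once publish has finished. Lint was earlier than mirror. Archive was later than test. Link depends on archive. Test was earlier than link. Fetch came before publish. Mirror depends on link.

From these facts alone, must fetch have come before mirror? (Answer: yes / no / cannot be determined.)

yes

Chain the constraints: fetch → publish → link → mirror. Each link is directly stated, so fetch comes before mirror.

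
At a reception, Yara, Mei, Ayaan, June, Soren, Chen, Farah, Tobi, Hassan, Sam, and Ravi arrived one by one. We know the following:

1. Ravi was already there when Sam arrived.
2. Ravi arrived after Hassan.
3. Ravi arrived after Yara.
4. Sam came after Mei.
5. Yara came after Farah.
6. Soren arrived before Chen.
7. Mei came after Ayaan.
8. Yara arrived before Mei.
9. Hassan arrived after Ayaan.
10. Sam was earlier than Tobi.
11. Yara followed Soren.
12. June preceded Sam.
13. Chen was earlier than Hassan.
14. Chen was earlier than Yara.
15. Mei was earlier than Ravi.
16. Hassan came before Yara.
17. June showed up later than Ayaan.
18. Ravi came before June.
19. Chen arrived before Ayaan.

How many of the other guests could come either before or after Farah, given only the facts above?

Forced after Farah: June, Mei, Ravi, Sam, Tobi, and Yara.
That leaves Ayaan, Chen, Hassan, and Soren with no forced order relative to Farah — 4.

4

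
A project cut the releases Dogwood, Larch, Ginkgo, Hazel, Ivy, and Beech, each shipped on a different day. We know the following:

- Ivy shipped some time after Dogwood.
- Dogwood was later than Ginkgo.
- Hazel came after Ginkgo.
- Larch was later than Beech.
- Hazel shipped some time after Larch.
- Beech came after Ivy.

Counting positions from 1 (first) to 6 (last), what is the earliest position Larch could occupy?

Beech, Dogwood, Ginkgo, and Ivy must all come before Larch — 4 forced predecessors.
Nothing else is forced ahead of Larch, so its earliest slot is position 4 + 1 = 5.

5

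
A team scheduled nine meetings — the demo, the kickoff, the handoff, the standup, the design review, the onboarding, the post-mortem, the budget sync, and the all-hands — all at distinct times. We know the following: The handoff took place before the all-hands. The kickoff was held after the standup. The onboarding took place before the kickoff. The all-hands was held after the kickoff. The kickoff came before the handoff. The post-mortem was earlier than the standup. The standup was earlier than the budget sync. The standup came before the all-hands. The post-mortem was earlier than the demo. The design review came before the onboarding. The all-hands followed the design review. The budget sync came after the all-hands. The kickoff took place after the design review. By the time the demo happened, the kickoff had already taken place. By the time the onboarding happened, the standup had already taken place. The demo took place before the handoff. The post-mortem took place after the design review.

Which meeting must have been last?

Every other meeting has a chain of constraints placing it before the budget sync, so the budget sync is last.

the budget sync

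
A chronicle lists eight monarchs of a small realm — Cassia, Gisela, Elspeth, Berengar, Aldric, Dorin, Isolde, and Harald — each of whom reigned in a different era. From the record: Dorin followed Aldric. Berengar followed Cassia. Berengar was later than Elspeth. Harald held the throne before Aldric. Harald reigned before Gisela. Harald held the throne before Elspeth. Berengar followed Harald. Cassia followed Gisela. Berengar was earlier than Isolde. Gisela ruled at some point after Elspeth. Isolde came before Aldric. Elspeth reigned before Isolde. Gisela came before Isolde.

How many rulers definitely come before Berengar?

4

Directly stated before Berengar: Cassia, Elspeth, and Harald.
Gisela reaches Berengar via Gisela → Cassia → Berengar.
No chain forces Aldric (or any of the others) ahead of Berengar.
That's Cassia, Elspeth, Gisela, and Harald — 4 in all.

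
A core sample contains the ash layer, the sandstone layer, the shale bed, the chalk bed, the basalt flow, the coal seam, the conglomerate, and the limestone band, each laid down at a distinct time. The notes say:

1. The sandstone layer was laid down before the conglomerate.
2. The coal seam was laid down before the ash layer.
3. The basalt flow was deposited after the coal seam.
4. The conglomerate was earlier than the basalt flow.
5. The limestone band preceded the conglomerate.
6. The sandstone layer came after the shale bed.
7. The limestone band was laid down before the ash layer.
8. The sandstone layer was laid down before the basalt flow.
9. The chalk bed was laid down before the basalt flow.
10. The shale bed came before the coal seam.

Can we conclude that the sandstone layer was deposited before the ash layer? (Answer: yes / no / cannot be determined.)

cannot be determined

No chain of stated constraints runs from the sandstone layer to the ash layer, and none runs from the ash layer to the sandstone layer either.
So the relative order of the sandstone layer and the ash layer is not fixed by the given facts.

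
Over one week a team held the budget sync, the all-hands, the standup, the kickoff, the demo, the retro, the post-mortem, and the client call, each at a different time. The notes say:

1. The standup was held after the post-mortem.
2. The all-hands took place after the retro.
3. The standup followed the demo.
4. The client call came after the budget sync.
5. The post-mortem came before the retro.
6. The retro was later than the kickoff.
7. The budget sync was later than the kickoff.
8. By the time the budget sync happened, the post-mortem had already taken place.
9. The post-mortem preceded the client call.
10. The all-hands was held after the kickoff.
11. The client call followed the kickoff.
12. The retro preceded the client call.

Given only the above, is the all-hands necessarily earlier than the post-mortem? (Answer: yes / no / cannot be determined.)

no

Tracing the constraints gives the post-mortem → the retro → the all-hands, so the post-mortem must come before the all-hands.
That means the all-hands cannot be before the post-mortem.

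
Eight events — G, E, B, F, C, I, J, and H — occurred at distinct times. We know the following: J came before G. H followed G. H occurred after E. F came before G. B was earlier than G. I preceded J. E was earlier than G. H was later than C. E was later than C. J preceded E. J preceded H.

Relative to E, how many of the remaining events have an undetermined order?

2

Forced before E: C, I, and J; forced after E: G and H.
That leaves B and F with no forced order relative to E — 2.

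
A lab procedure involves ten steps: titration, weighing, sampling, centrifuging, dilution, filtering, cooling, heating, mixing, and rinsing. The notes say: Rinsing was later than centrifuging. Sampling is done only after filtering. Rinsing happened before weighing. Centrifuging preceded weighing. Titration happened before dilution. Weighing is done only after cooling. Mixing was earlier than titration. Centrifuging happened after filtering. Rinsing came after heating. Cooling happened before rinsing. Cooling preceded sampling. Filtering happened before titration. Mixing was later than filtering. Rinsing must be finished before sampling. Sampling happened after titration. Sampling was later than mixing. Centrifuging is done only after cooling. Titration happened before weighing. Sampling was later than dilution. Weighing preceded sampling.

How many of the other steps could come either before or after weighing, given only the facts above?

1

Forced before weighing: centrifuging, cooling, filtering, heating, mixing, rinsing, and titration; forced after weighing: sampling.
That leaves dilution with no forced order relative to weighing — 1.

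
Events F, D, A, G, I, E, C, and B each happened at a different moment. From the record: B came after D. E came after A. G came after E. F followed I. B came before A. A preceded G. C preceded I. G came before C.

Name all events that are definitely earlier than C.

Directly stated before C: G.
A reaches C via A → G → C.
B reaches C via B → A → G → C.
D reaches C via D → B → A → G → C.
Likewise E reaches C by chaining the stated constraints.
No chain forces F (or any of the others) ahead of C.

A, B, D, E, G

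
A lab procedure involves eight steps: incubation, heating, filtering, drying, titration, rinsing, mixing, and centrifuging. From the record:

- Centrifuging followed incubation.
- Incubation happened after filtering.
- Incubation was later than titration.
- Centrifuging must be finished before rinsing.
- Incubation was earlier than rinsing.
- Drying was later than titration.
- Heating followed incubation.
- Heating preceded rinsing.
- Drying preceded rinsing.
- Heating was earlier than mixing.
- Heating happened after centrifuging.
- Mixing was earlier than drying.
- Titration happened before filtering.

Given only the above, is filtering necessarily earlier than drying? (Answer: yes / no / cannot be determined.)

yes

Chain the constraints: filtering → incubation → heating → mixing → drying. Each link is directly stated, so filtering comes before drying.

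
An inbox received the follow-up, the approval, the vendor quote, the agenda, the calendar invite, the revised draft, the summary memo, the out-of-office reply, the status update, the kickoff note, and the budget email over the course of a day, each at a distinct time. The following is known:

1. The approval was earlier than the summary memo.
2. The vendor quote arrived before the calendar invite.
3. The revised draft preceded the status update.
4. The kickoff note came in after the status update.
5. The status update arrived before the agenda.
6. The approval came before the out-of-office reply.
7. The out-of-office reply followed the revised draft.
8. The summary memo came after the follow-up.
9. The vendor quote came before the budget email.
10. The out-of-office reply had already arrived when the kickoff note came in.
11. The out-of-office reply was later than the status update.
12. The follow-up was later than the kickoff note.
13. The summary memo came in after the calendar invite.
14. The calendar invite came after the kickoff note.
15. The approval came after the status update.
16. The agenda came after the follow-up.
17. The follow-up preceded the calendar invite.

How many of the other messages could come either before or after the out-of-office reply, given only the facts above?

Forced before the out-of-office reply: the approval, the revised draft, and the status update; forced after the out-of-office reply: the agenda, the calendar invite, the follow-up, the kickoff note, and the summary memo.
That leaves the budget email and the vendor quote with no forced order relative to the out-of-office reply — 2.

2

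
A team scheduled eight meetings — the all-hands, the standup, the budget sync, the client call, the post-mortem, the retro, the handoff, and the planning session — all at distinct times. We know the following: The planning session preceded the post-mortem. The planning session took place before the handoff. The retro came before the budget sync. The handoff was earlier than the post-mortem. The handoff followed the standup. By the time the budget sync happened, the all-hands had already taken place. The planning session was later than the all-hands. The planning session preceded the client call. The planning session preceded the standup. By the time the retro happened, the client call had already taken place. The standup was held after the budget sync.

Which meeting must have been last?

Every other meeting has a chain of constraints placing it before the post-mortem, so the post-mortem is last.

the post-mortem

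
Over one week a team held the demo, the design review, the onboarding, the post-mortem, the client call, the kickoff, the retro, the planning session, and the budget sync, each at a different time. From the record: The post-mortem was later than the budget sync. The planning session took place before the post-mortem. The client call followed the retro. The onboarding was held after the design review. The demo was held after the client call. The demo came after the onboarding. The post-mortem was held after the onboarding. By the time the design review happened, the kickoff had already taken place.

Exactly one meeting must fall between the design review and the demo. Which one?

Tracing the constraints gives the design review → the onboarding → the demo, so the onboarding sits after the design review and before the demo.
No other meeting is forced both after the design review and before the demo.

the onboarding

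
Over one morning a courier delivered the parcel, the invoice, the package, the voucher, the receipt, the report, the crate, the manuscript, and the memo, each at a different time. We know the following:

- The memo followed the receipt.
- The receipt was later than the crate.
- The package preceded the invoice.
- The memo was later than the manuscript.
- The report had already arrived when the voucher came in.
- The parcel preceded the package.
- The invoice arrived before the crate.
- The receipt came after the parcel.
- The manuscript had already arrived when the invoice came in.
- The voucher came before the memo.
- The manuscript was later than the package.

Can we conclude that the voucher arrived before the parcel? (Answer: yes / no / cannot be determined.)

cannot be determined

No chain of stated constraints runs from the voucher to the parcel, and none runs from the parcel to the voucher either.
So the relative order of the voucher and the parcel is not fixed by the given facts.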